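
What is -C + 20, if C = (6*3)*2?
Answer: -16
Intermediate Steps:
C = 36 (C = 18*2 = 36)
-C + 20 = -1*36 + 20 = -36 + 20 = -16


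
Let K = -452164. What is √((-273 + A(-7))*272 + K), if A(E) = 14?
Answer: 18*I*√1613 ≈ 722.92*I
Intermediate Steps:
√((-273 + A(-7))*272 + K) = √((-273 + 14)*272 - 452164) = √(-259*272 - 452164) = √(-70448 - 452164) = √(-522612) = 18*I*√1613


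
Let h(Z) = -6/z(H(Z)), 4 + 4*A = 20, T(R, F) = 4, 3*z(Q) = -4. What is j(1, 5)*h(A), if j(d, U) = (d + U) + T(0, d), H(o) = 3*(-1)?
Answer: 45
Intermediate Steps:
H(o) = -3
z(Q) = -4/3 (z(Q) = (⅓)*(-4) = -4/3)
A = 4 (A = -1 + (¼)*20 = -1 + 5 = 4)
h(Z) = 9/2 (h(Z) = -6/(-4/3) = -6*(-¾) = 9/2)
j(d, U) = 4 + U + d (j(d, U) = (d + U) + 4 = (U + d) + 4 = 4 + U + d)
j(1, 5)*h(A) = (4 + 5 + 1)*(9/2) = 10*(9/2) = 45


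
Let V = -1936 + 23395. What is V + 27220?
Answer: 48679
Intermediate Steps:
V = 21459
V + 27220 = 21459 + 27220 = 48679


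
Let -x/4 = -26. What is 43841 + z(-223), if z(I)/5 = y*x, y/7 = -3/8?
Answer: 42476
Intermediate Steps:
y = -21/8 (y = 7*(-3/8) = -21/8 ≈ -2.6250)
x = 104 (x = -4*(-26) = 104)
z(I) = -1365 (z(I) = 5*(-21/8*104) = 5*(-273) = -1365)
43841 + z(-223) = 43841 - 1365 = 42476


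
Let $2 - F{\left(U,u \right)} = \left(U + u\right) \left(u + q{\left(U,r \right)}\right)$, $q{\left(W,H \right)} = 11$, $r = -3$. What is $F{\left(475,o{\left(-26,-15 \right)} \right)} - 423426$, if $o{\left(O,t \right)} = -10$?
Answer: $-423889$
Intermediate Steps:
$F{\left(U,u \right)} = 2 - \left(11 + u\right) \left(U + u\right)$ ($F{\left(U,u \right)} = 2 - \left(U + u\right) \left(u + 11\right) = 2 - \left(U + u\right) \left(11 + u\right) = 2 - \left(11 + u\right) \left(U + u\right)$)
$F{\left(475,o{\left(-26,-15 \right)} \right)} - 423426 = \left(2 - \left(-10\right)^{2} - 5225 - -110 - 475 \left(-10\right)\right) - 423426 = \left(2 - 100 - 5225 + 110 + 4750\right) - 423426 = -463 - 423426 = -423889$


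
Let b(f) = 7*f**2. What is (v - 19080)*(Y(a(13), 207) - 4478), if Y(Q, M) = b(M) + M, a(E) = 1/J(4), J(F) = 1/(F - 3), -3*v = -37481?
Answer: -5842183048/3 ≈ -1.9474e+9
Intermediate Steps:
v = 37481/3 (v = -1/3*(-37481) = 37481/3 ≈ 12494.)
J(F) = 1/(-3 + F)
a(E) = 1 (a(E) = 1/(1/(-3 + 4)) = 1/(1/1) = 1/1 = 1)
Y(Q, M) = M + 7*M**2 (Y(Q, M) = 7*M**2 + M = M + 7*M**2)
(v - 19080)*(Y(a(13), 207) - 4478) = (37481/3 - 19080)*(207*(1 + 7*207) - 4478) = -19759*(207*(1 + 1449) - 4478)/3 = -19759*(207*1450 - 4478)/3 = -19759*(300150 - 4478)/3 = -19759/3*295672 = -5842183048/3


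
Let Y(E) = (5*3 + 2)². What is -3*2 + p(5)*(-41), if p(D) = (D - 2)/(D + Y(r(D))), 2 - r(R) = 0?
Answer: -629/98 ≈ -6.4184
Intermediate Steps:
r(R) = 2 (r(R) = 2 - 1*0 = 2 + 0 = 2)
Y(E) = 289 (Y(E) = (15 + 2)² = 17² = 289)
p(D) = (-2 + D)/(289 + D) (p(D) = (D - 2)/(D + 289) = (-2 + D)/(289 + D))
-3*2 + p(5)*(-41) = -3*2 + ((-2 + 5)/(289 + 5))*(-41) = -6 + (3/294)*(-41) = -6 + ((1/294)*3)*(-41) = -6 + (1/98)*(-41) = -6 - 41/98 = -629/98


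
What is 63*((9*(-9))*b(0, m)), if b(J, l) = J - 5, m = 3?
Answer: 25515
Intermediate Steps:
b(J, l) = -5 + J
63*((9*(-9))*b(0, m)) = 63*((9*(-9))*(-5 + 0)) = 63*(-81*(-5)) = 63*405 = 25515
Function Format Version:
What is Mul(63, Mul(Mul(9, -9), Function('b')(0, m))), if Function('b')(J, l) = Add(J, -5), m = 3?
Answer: 25515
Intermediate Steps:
Function('b')(J, l) = Add(-5, J)
Mul(63, Mul(Mul(9, -9), Function('b')(0, m))) = Mul(63, Mul(Mul(9, -9), Add(-5, 0))) = Mul(63, Mul(-81, -5)) = Mul(63, 405) = 25515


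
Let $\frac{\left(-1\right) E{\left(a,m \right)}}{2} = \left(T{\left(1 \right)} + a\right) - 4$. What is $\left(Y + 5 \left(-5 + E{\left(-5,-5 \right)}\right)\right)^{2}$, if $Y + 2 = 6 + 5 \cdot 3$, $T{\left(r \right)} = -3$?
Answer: $12996$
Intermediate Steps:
$Y = 19$ ($Y = -2 + \left(6 + 5 \cdot 3\right) = -2 + \left(6 + 15\right) = -2 + 21 = 19$)
$E{\left(a,m \right)} = 14 - 2 a$ ($E{\left(a,m \right)} = - 2 \left(\left(-3 + a\right) - 4\right) = - 2 \left(-7 + a\right) = 14 - 2 a$)
$\left(Y + 5 \left(-5 + E{\left(-5,-5 \right)}\right)\right)^{2} = \left(19 + 5 \left(-5 + \left(14 - -10\right)\right)\right)^{2} = \left(19 + 5 \left(-5 + \left(14 + 10\right)\right)\right)^{2} = \left(19 + 5 \left(-5 + 24\right)\right)^{2} = \left(19 + 5 \cdot 19\right)^{2} = \left(19 + 95\right)^{2} = 114^{2} = 12996$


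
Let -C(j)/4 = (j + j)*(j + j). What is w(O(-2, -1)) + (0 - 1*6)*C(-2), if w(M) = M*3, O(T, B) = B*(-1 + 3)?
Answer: 378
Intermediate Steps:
C(j) = -16*j² (C(j) = -4*(j + j)*(j + j) = -4*2*j*2*j = -16*j²)
O(T, B) = 2*B (O(T, B) = B*2 = 2*B)
w(M) = 3*M
w(O(-2, -1)) + (0 - 1*6)*C(-2) = 3*(2*(-1)) + (0 - 1*6)*(-16*(-2)²) = 3*(-2) + (0 - 6)*(-16*4) = -6 - 6*(-64) = -6 + 384 = 378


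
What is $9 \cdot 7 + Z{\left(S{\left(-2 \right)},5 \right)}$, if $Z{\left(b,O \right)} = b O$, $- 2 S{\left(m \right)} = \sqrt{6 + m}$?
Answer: $58$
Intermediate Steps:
$S{\left(m \right)} = - \frac{\sqrt{6 + m}}{2}$
$Z{\left(b,O \right)} = O b$
$9 \cdot 7 + Z{\left(S{\left(-2 \right)},5 \right)} = 9 \cdot 7 + 5 \left(- \frac{\sqrt{6 - 2}}{2}\right) = 63 + 5 \left(- \frac{\sqrt{4}}{2}\right) = 63 + 5 \left(\left(- \frac{1}{2}\right) 2\right) = 63 + 5 \left(-1\right) = 63 - 5 = 58$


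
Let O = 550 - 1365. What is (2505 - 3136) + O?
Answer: -1446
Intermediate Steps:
O = -815
(2505 - 3136) + O = (2505 - 3136) - 815 = -631 - 815 = -1446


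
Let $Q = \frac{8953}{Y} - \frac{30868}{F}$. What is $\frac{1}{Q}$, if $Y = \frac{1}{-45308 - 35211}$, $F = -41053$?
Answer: $- \frac{41053}{29594557846303} \approx -1.3872 \cdot 10^{-9}$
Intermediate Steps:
$Y = - \frac{1}{80519}$ ($Y = \frac{1}{-80519} = - \frac{1}{80519} \approx -1.2419 \cdot 10^{-5}$)
$Q = - \frac{29594557846303}{41053}$ ($Q = \frac{8953}{- \frac{1}{80519}} - \frac{30868}{-41053} = 8953 \left(-80519\right) - - \frac{30868}{41053} = -720886607 + \frac{30868}{41053} = - \frac{29594557846303}{41053} \approx -7.2089 \cdot 10^{8}$)
$\frac{1}{Q} = \frac{1}{- \frac{29594557846303}{41053}} = - \frac{41053}{29594557846303}$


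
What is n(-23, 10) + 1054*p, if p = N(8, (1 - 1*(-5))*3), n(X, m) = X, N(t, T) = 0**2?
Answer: -23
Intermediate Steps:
N(t, T) = 0
p = 0
n(-23, 10) + 1054*p = -23 + 1054*0 = -23 + 0 = -23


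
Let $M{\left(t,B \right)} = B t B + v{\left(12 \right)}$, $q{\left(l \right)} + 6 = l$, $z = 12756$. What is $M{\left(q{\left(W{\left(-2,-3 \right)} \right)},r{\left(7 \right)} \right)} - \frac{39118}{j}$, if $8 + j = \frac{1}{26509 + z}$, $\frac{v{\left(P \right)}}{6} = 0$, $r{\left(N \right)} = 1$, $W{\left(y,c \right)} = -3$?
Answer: $\frac{1533141199}{314119} \approx 4880.8$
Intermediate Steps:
$q{\left(l \right)} = -6 + l$
$v{\left(P \right)} = 0$ ($v{\left(P \right)} = 6 \cdot 0 = 0$)
$j = - \frac{314119}{39265}$ ($j = -8 + \frac{1}{26509 + 12756} = -8 + \frac{1}{39265} = - \frac{314119}{39265} \approx -8.0$)
$M{\left(t,B \right)} = t B^{2}$ ($M{\left(t,B \right)} = B t B + 0 = t B^{2} + 0 = t B^{2}$)
$M{\left(q{\left(W{\left(-2,-3 \right)} \right)},r{\left(7 \right)} \right)} - \frac{39118}{j} = \left(-6 - 3\right) 1^{2} - \frac{39118}{- \frac{314119}{39265}} = \left(-9\right) 1 - 39118 \left(- \frac{39265}{314119}\right) = -9 - - \frac{1535968270}{314119} = -9 + \frac{1535968270}{314119} = \frac{1533141199}{314119}$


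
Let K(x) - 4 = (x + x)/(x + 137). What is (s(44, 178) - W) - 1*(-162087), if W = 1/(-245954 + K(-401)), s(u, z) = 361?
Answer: 5273874157684/32464999 ≈ 1.6245e+5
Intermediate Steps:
K(x) = 4 + 2*x/(137 + x) (K(x) = 4 + (x + x)/(x + 137) = 4 + (2*x)/(137 + x) = 4 + 2*x/(137 + x))
W = -132/32464999 (W = 1/(-245954 + 2*(274 + 3*(-401))/(137 - 401)) = 1/(-245954 + 2*(274 - 1203)/(-264)) = 1/(-245954 + 2*(-1/264)*(-929)) = 1/(-245954 + 929/132) = 1/(-32464999/132) = -132/32464999 ≈ -4.0659e-6)
(s(44, 178) - W) - 1*(-162087) = (361 - 1*(-132/32464999)) - 1*(-162087) = (361 + 132/32464999) + 162087 = 11719864771/32464999 + 162087 = 5273874157684/32464999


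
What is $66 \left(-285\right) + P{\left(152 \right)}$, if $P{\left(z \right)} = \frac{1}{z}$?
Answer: $- \frac{2859119}{152} \approx -18810.0$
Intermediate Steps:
$66 \left(-285\right) + P{\left(152 \right)} = 66 \left(-285\right) + \frac{1}{152} = -18810 + \frac{1}{152} = - \frac{2859119}{152}$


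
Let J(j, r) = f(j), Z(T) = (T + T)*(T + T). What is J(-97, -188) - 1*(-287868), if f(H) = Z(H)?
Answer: 325504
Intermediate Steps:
Z(T) = 4*T**2 (Z(T) = (2*T)*(2*T) = 4*T**2)
f(H) = 4*H**2
J(j, r) = 4*j**2
J(-97, -188) - 1*(-287868) = 4*(-97)**2 - 1*(-287868) = 4*9409 + 287868 = 37636 + 287868 = 325504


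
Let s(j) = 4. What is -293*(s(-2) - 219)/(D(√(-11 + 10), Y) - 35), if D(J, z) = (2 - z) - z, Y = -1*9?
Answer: -12599/3 ≈ -4199.7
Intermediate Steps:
Y = -9
D(J, z) = 2 - 2*z
-293*(s(-2) - 219)/(D(√(-11 + 10), Y) - 35) = -293*(4 - 219)/((2 - 2*(-9)) - 35) = -293*(-215/((2 + 18) - 35)) = -293*(-215/(20 - 35)) = -293/((-15*(-1/215))) = -293/3/43 = -293*43/3 = -12599/3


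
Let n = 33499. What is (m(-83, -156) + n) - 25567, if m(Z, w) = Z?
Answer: 7849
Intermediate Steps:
(m(-83, -156) + n) - 25567 = (-83 + 33499) - 25567 = 33416 - 25567 = 7849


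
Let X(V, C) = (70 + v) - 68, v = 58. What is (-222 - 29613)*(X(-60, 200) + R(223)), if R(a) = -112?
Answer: 1551420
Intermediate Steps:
X(V, C) = 60 (X(V, C) = (70 + 58) - 68 = 128 - 68 = 60)
(-222 - 29613)*(X(-60, 200) + R(223)) = (-222 - 29613)*(60 - 112) = -29835*(-52) = 1551420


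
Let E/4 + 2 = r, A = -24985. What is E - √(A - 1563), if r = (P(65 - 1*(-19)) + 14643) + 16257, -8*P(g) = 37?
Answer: 247147/2 - 2*I*√6637 ≈ 1.2357e+5 - 162.94*I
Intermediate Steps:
P(g) = -37/8 (P(g) = -⅛*37 = -37/8)
r = 247163/8 (r = (-37/8 + 14643) + 16257 = 117107/8 + 16257 = 247163/8 ≈ 30895.)
E = 247147/2 (E = -8 + 4*(247163/8) = -8 + 247163/2 = 247147/2 ≈ 1.2357e+5)
E - √(A - 1563) = 247147/2 - √(-24985 - 1563) = 247147/2 - √(-26548) = 247147/2 - 2*I*√6637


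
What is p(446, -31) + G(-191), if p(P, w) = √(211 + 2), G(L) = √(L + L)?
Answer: √213 + I*√382 ≈ 14.595 + 19.545*I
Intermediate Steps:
G(L) = √2*√L (G(L) = √(2*L) = √2*√L)
p(P, w) = √213
p(446, -31) + G(-191) = √213 + √2*√(-191) = √213 + √2*(I*√191) = √213 + I*√382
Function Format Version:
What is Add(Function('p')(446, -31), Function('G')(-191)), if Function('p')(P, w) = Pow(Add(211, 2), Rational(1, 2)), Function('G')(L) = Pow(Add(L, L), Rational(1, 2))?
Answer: Add(Pow(213, Rational(1, 2)), Mul(I, Pow(382, Rational(1, 2)))) ≈ Add(14.595, Mul(19.545, I))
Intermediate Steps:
Function('G')(L) = Mul(Pow(2, Rational(1, 2)), Pow(L, Rational(1, 2))) (Function('G')(L) = Pow(Mul(2, L), Rational(1, 2)) = Mul(Pow(2, Rational(1, 2)), Pow(L, Rational(1, 2))))
Function('p')(P, w) = Pow(213, Rational(1, 2))
Add(Function('p')(446, -31), Function('G')(-191)) = Add(Pow(213, Rational(1, 2)), Mul(Pow(2, Rational(1, 2)), Pow(-191, Rational(1, 2)))) = Add(Pow(213, Rational(1, 2)), Mul(Pow(2, Rational(1, 2)), Mul(I, Pow(191, Rational(1, 2))))) = Add(Pow(213, Rational(1, 2)), Mul(I, Pow(382, Rational(1, 2))))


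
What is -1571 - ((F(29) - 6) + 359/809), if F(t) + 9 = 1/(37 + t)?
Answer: -83105567/53394 ≈ -1556.5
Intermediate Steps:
F(t) = -9 + 1/(37 + t)
-1571 - ((F(29) - 6) + 359/809) = -1571 - (((-332 - 9*29)/(37 + 29) - 6) + 359/809) = -1571 - (((-332 - 261)/66 - 6) + 359*(1/809)) = -1571 - (((1/66)*(-593) - 6) + 359/809) = -1571 - ((-593/66 - 6) + 359/809) = -1571 - (-989/66 + 359/809) = -1571 - 1*(-776407/53394) = -1571 + 776407/53394 = -83105567/53394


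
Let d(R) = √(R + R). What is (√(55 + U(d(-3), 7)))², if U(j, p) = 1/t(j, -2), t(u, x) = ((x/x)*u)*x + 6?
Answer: 551/10 + I*√6/30 ≈ 55.1 + 0.08165*I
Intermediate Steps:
t(u, x) = 6 + u*x (t(u, x) = (1*u)*x + 6 = u*x + 6 = 6 + u*x)
d(R) = √2*√R (d(R) = √(2*R) = √2*√R)
U(j, p) = 1/(6 - 2*j) (U(j, p) = 1/(6 + j*(-2)) = 1/(6 - 2*j))
(√(55 + U(d(-3), 7)))² = (√(55 + 1/(2*(3 - √2*√(-3)))))² = (√(55 + 1/(2*(3 - √2*I*√3))))² = (√(55 + 1/(2*(3 - I*√6))))² = 55 + 1/(2*(3 - I*√6))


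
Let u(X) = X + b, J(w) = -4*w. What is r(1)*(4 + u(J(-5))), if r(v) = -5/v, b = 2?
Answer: -130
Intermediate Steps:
u(X) = 2 + X (u(X) = X + 2 = 2 + X)
r(1)*(4 + u(J(-5))) = (-5/1)*(4 + (2 - 4*(-5))) = (-5*1)*(4 + (2 + 20)) = -5*(4 + 22) = -5*26 = -130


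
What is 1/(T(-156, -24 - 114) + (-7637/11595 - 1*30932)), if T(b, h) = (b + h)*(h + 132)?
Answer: -11595/338210597 ≈ -3.4283e-5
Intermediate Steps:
T(b, h) = (132 + h)*(b + h) (T(b, h) = (b + h)*(132 + h) = (132 + h)*(b + h))
1/(T(-156, -24 - 114) + (-7637/11595 - 1*30932)) = 1/(((-24 - 114)² + 132*(-156) + 132*(-24 - 114) - 156*(-24 - 114)) + (-7637/11595 - 1*30932)) = 1/(((-138)² - 20592 + 132*(-138) - 156*(-138)) + (-7637*1/11595 - 30932)) = 1/((19044 - 20592 - 18216 + 21528) + (-7637/11595 - 30932)) = 1/(1764 - 358664177/11595) = 1/(-338210597/11595) = -11595/338210597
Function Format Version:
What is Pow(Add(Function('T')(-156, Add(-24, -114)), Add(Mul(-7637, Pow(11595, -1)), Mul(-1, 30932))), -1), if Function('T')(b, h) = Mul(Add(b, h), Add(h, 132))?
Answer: Rational(-11595, 338210597) ≈ -3.4283e-5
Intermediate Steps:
Function('T')(b, h) = Mul(Add(132, h), Add(b, h)) (Function('T')(b, h) = Mul(Add(b, h), Add(132, h)) = Mul(Add(132, h), Add(b, h)))
Pow(Add(Function('T')(-156, Add(-24, -114)), Add(Mul(-7637, Pow(11595, -1)), Mul(-1, 30932))), -1) = Pow(Add(Add(Pow(Add(-24, -114), 2), Mul(132, -156), Mul(132, Add(-24, -114)), Mul(-156, Add(-24, -114))), Add(Mul(-7637, Pow(11595, -1)), Mul(-1, 30932))), -1) = Pow(Add(Add(Pow(-138, 2), -20592, Mul(132, -138), Mul(-156, -138)), Add(Mul(-7637, Rational(1, 11595)), -30932)), -1) = Pow(Add(Add(19044, -20592, -18216, 21528), Add(Rational(-7637, 11595), -30932)), -1) = Pow(Add(1764, Rational(-358664177, 11595)), -1) = Pow(Rational(-338210597, 11595), -1) = Rational(-11595, 338210597)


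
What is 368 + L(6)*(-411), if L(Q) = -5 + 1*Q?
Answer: -43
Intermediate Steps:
L(Q) = -5 + Q
368 + L(6)*(-411) = 368 + (-5 + 6)*(-411) = 368 + 1*(-411) = 368 - 411 = -43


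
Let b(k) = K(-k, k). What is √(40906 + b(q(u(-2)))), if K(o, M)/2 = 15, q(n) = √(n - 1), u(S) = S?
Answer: 2*√10234 ≈ 202.33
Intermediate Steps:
q(n) = √(-1 + n)
K(o, M) = 30 (K(o, M) = 2*15 = 30)
b(k) = 30
√(40906 + b(q(u(-2)))) = √(40906 + 30) = √40936 = 2*√10234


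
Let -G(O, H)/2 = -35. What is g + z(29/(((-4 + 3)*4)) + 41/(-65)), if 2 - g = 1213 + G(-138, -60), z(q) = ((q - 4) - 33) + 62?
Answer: -328609/260 ≈ -1263.9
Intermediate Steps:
G(O, H) = 70 (G(O, H) = -2*(-35) = 70)
z(q) = 25 + q (z(q) = ((-4 + q) - 33) + 62 = (-37 + q) + 62 = 25 + q)
g = -1281 (g = 2 - (1213 + 70) = 2 - 1*1283 = 2 - 1283 = -1281)
g + z(29/(((-4 + 3)*4)) + 41/(-65)) = -1281 + (25 + (29/(((-4 + 3)*4)) + 41/(-65))) = -1281 + (25 + (29/((-1*4)) + 41*(-1/65))) = -1281 + (25 + (29/(-4) - 41/65)) = -1281 + (25 + (29*(-¼) - 41/65)) = -1281 + (25 + (-29/4 - 41/65)) = -1281 + (25 - 2049/260) = -1281 + 4451/260 = -328609/260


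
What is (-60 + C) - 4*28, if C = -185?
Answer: -357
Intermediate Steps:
(-60 + C) - 4*28 = (-60 - 185) - 4*28 = -245 - 112 = -357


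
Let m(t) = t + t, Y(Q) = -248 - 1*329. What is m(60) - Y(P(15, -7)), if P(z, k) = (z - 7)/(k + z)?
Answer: 697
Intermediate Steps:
P(z, k) = (-7 + z)/(k + z)
Y(Q) = -577 (Y(Q) = -248 - 329 = -577)
m(t) = 2*t
m(60) - Y(P(15, -7)) = 2*60 - 1*(-577) = 120 + 577 = 697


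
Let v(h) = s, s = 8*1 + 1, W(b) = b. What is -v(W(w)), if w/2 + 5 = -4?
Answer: -9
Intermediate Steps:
w = -18 (w = -10 + 2*(-4) = -10 - 8 = -18)
s = 9 (s = 8 + 1 = 9)
v(h) = 9
-v(W(w)) = -1*9 = -9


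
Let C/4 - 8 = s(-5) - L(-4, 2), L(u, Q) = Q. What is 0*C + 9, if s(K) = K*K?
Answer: 9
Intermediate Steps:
s(K) = K**2
C = 124 (C = 32 + 4*((-5)**2 - 1*2) = 32 + 4*(25 - 2) = 32 + 4*23 = 32 + 92 = 124)
0*C + 9 = 0*124 + 9 = 0 + 9 = 9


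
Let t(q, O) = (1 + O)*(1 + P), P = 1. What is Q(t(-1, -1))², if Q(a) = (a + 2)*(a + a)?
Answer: 0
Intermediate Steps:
t(q, O) = 2 + 2*O (t(q, O) = (1 + O)*(1 + 1) = (1 + O)*2 = 2 + 2*O)
Q(a) = 2*a*(2 + a) (Q(a) = (2 + a)*(2*a) = 2*a*(2 + a))
Q(t(-1, -1))² = (2*(2 + 2*(-1))*(2 + (2 + 2*(-1))))² = (2*(2 - 2)*(2 + (2 - 2)))² = (2*0*(2 + 0))² = (2*0*2)² = 0² = 0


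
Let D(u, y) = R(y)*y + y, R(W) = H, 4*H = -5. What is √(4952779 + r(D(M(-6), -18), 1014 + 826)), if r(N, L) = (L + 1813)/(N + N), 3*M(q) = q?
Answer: 2*√11144666/3 ≈ 2225.6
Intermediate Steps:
H = -5/4 (H = (¼)*(-5) = -5/4 ≈ -1.2500)
R(W) = -5/4
M(q) = q/3
D(u, y) = -y/4 (D(u, y) = -5*y/4 + y = -y/4)
r(N, L) = (1813 + L)/(2*N) (r(N, L) = (1813 + L)/((2*N)) = (1813 + L)*(1/(2*N)) = (1813 + L)/(2*N))
√(4952779 + r(D(M(-6), -18), 1014 + 826)) = √(4952779 + (1813 + (1014 + 826))/(2*((-¼*(-18))))) = √(4952779 + (1813 + 1840)/(2*(9/2))) = √(4952779 + (½)*(2/9)*3653) = √(4952779 + 3653/9) = √(44578664/9) = 2*√11144666/3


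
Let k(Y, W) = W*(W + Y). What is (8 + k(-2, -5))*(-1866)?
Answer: -80238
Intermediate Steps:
(8 + k(-2, -5))*(-1866) = (8 - 5*(-5 - 2))*(-1866) = (8 - 5*(-7))*(-1866) = (8 + 35)*(-1866) = 43*(-1866) = -80238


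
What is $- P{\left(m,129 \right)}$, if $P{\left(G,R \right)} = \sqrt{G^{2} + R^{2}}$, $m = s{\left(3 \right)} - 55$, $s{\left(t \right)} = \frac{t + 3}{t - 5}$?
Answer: $- \sqrt{20005} \approx -141.44$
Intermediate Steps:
$s{\left(t \right)} = \frac{3 + t}{-5 + t}$
$m = -58$ ($m = \frac{3 + 3}{-5 + 3} - 55 = \frac{1}{-2} \cdot 6 - 55 = \left(- \frac{1}{2}\right) 6 - 55 = -3 - 55 = -58$)
$- P{\left(m,129 \right)} = - \sqrt{\left(-58\right)^{2} + 129^{2}} = - \sqrt{3364 + 16641} = - \sqrt{20005}$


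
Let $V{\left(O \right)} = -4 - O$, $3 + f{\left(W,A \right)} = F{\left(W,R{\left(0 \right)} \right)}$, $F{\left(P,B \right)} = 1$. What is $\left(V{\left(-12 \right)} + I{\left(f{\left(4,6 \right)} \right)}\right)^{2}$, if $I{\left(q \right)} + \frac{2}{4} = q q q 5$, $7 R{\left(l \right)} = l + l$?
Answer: $\frac{4225}{4} \approx 1056.3$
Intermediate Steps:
$R{\left(l \right)} = \frac{2 l}{7}$ ($R{\left(l \right)} = \frac{l + l}{7} = \frac{2 l}{7}$)
$f{\left(W,A \right)} = -2$ ($f{\left(W,A \right)} = -3 + 1 = -2$)
$I{\left(q \right)} = - \frac{1}{2} + 5 q^{3}$ ($I{\left(q \right)} = - \frac{1}{2} + q q q 5 = - \frac{1}{2} + q q^{2} \cdot 5 = - \frac{1}{2} + q^{3} \cdot 5 = - \frac{1}{2} + 5 q^{3}$)
$\left(V{\left(-12 \right)} + I{\left(f{\left(4,6 \right)} \right)}\right)^{2} = \left(\left(-4 - -12\right) + \left(- \frac{1}{2} + 5 \left(-2\right)^{3}\right)\right)^{2} = \left(\left(-4 + 12\right) + \left(- \frac{1}{2} + 5 \left(-8\right)\right)\right)^{2} = \left(8 - \frac{81}{2}\right)^{2} = \left(- \frac{65}{2}\right)^{2} = \frac{4225}{4}$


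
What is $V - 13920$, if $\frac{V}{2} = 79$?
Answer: $-13762$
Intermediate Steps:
$V = 158$ ($V = 2 \cdot 79 = 158$)
$V - 13920 = 158 - 13920 = -13762$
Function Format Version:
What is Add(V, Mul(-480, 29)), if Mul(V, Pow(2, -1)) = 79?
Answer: -13762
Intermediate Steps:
V = 158 (V = Mul(2, 79) = 158)
Add(V, Mul(-480, 29)) = Add(158, Mul(-480, 29)) = Add(158, -13920) = -13762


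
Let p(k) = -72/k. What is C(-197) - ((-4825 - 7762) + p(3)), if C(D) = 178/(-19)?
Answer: 239431/19 ≈ 12602.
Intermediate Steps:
C(D) = -178/19 (C(D) = 178*(-1/19) = -178/19)
C(-197) - ((-4825 - 7762) + p(3)) = -178/19 - ((-4825 - 7762) - 72/3) = -178/19 - (-12587 - 72*⅓) = -178/19 - (-12587 - 24) = -178/19 - 1*(-12611) = -178/19 + 12611 = 239431/19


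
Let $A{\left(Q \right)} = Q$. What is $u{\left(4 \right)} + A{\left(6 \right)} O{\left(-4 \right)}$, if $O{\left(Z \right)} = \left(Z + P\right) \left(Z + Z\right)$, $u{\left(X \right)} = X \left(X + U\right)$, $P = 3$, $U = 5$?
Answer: $84$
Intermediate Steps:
$u{\left(X \right)} = X \left(5 + X\right)$ ($u{\left(X \right)} = X \left(X + 5\right) = X \left(5 + X\right)$)
$O{\left(Z \right)} = 2 Z \left(3 + Z\right)$ ($O{\left(Z \right)} = \left(Z + 3\right) \left(Z + Z\right) = \left(3 + Z\right) 2 Z = 2 Z \left(3 + Z\right)$)
$u{\left(4 \right)} + A{\left(6 \right)} O{\left(-4 \right)} = 4 \left(5 + 4\right) + 6 \cdot 2 \left(-4\right) \left(3 - 4\right) = 4 \cdot 9 + 6 \cdot 2 \left(-4\right) \left(-1\right) = 36 + 6 \cdot 8 = 36 + 48 = 84$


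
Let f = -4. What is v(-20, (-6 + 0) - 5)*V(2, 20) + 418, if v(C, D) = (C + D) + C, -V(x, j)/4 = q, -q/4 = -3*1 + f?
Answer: 6130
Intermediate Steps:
q = 28 (q = -4*(-3*1 - 4) = -4*(-3 - 4) = -4*(-7) = 28)
V(x, j) = -112 (V(x, j) = -4*28 = -112)
v(C, D) = D + 2*C
v(-20, (-6 + 0) - 5)*V(2, 20) + 418 = (((-6 + 0) - 5) + 2*(-20))*(-112) + 418 = ((-6 - 5) - 40)*(-112) + 418 = (-11 - 40)*(-112) + 418 = -51*(-112) + 418 = 5712 + 418 = 6130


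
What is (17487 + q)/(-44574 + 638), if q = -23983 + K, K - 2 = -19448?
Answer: 12971/21968 ≈ 0.59045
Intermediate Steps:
K = -19446 (K = 2 - 19448 = -19446)
q = -43429 (q = -23983 - 19446 = -43429)
(17487 + q)/(-44574 + 638) = (17487 - 43429)/(-44574 + 638) = -25942/(-43936) = -25942*(-1/43936) = 12971/21968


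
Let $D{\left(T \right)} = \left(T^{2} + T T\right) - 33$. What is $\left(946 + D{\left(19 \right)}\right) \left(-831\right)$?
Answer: $-1358685$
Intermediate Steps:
$D{\left(T \right)} = -33 + 2 T^{2}$ ($D{\left(T \right)} = \left(T^{2} + T^{2}\right) - 33 = 2 T^{2} - 33 = -33 + 2 T^{2}$)
$\left(946 + D{\left(19 \right)}\right) \left(-831\right) = \left(946 - \left(33 - 2 \cdot 19^{2}\right)\right) \left(-831\right) = \left(946 + \left(-33 + 2 \cdot 361\right)\right) \left(-831\right) = \left(946 + \left(-33 + 722\right)\right) \left(-831\right) = \left(946 + 689\right) \left(-831\right) = 1635 \left(-831\right) = -1358685$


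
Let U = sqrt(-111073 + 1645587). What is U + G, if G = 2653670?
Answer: 2653670 + sqrt(1534514) ≈ 2.6549e+6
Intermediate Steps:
U = sqrt(1534514) ≈ 1238.8
U + G = sqrt(1534514) + 2653670 = 2653670 + sqrt(1534514)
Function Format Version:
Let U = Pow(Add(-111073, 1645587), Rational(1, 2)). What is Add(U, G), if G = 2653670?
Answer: Add(2653670, Pow(1534514, Rational(1, 2))) ≈ 2.6549e+6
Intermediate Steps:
U = Pow(1534514, Rational(1, 2)) ≈ 1238.8
Add(U, G) = Add(Pow(1534514, Rational(1, 2)), 2653670) = Add(2653670, Pow(1534514, Rational(1, 2)))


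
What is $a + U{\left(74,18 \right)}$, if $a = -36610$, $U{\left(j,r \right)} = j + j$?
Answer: $-36462$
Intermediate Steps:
$U{\left(j,r \right)} = 2 j$
$a + U{\left(74,18 \right)} = -36610 + 2 \cdot 74 = -36610 + 148 = -36462$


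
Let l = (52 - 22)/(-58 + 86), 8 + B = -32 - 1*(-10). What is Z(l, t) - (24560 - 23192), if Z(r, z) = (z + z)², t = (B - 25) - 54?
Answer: 46156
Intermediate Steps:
B = -30 (B = -8 + (-32 - 1*(-10)) = -8 + (-32 + 10) = -8 - 22 = -30)
l = 15/14 (l = 30/28 = 30*(1/28) = 15/14 ≈ 1.0714)
t = -109 (t = (-30 - 25) - 54 = -55 - 54 = -109)
Z(r, z) = 4*z² (Z(r, z) = (2*z)² = 4*z²)
Z(l, t) - (24560 - 23192) = 4*(-109)² - (24560 - 23192) = 4*11881 - 1*1368 = 47524 - 1368 = 46156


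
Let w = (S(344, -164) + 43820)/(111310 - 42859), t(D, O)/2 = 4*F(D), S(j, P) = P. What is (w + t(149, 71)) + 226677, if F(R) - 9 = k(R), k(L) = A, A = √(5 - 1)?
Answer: 5174111557/22817 ≈ 2.2677e+5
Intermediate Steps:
A = 2 (A = √4 = 2)
k(L) = 2
F(R) = 11 (F(R) = 9 + 2 = 11)
t(D, O) = 88 (t(D, O) = 2*(4*11) = 2*44 = 88)
w = 14552/22817 (w = (-164 + 43820)/(111310 - 42859) = 43656/68451 = 43656*(1/68451) = 14552/22817 ≈ 0.63777)
(w + t(149, 71)) + 226677 = (14552/22817 + 88) + 226677 = 2022448/22817 + 226677 = 5174111557/22817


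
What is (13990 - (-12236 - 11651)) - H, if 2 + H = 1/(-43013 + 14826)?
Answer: 1067695374/28187 ≈ 37879.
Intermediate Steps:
H = -56375/28187 (H = -2 + 1/(-43013 + 14826) = -2 + 1/(-28187) = -2 - 1/28187 = -56375/28187 ≈ -2.0000)
(13990 - (-12236 - 11651)) - H = (13990 - (-12236 - 11651)) - 1*(-56375/28187) = (13990 - 1*(-23887)) + 56375/28187 = (13990 + 23887) + 56375/28187 = 37877 + 56375/28187 = 1067695374/28187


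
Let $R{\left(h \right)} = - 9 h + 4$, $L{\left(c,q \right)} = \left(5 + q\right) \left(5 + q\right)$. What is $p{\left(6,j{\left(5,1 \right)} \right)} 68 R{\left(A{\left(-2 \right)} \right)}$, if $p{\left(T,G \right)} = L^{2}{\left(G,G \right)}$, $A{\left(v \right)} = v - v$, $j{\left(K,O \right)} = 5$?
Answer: $2720000$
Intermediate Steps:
$L{\left(c,q \right)} = \left(5 + q\right)^{2}$
$A{\left(v \right)} = 0$
$R{\left(h \right)} = 4 - 9 h$
$p{\left(T,G \right)} = \left(5 + G\right)^{4}$ ($p{\left(T,G \right)} = \left(\left(5 + G\right)^{2}\right)^{2} = \left(5 + G\right)^{4}$)
$p{\left(6,j{\left(5,1 \right)} \right)} 68 R{\left(A{\left(-2 \right)} \right)} = \left(5 + 5\right)^{4} \cdot 68 \left(4 - 0\right) = 10^{4} \cdot 68 \left(4 + 0\right) = 10000 \cdot 68 \cdot 4 = 680000 \cdot 4 = 2720000$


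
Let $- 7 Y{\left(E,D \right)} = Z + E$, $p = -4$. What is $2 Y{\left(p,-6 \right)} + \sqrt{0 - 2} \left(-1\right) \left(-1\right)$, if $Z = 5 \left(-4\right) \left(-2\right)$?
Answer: $- \frac{72}{7} + i \sqrt{2} \approx -10.286 + 1.4142 i$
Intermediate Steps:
$Z = 40$ ($Z = \left(-20\right) \left(-2\right) = 40$)
$Y{\left(E,D \right)} = - \frac{40}{7} - \frac{E}{7}$ ($Y{\left(E,D \right)} = - \frac{40 + E}{7} = - \frac{40}{7} - \frac{E}{7}$)
$2 Y{\left(p,-6 \right)} + \sqrt{0 - 2} \left(-1\right) \left(-1\right) = 2 \left(- \frac{40}{7} - - \frac{4}{7}\right) + \sqrt{0 - 2} \left(-1\right) \left(-1\right) = 2 \left(- \frac{40}{7} + \frac{4}{7}\right) + \sqrt{-2} \left(-1\right) \left(-1\right) = 2 \left(- \frac{36}{7}\right) + i \sqrt{2} \left(-1\right) \left(-1\right) = - \frac{72}{7} + - i \sqrt{2} \left(-1\right) = - \frac{72}{7} + i \sqrt{2}$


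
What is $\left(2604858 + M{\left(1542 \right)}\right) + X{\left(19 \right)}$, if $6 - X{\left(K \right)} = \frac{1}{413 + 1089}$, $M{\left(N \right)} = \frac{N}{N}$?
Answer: $\frac{3912507229}{1502} \approx 2.6049 \cdot 10^{6}$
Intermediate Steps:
$M{\left(N \right)} = 1$
$X{\left(K \right)} = \frac{9011}{1502}$ ($X{\left(K \right)} = 6 - \frac{1}{413 + 1089} = 6 - \frac{1}{1502} = \frac{9011}{1502}$)
$\left(2604858 + M{\left(1542 \right)}\right) + X{\left(19 \right)} = \left(2604858 + 1\right) + \frac{9011}{1502} = 2604859 + \frac{9011}{1502} = \frac{3912507229}{1502}$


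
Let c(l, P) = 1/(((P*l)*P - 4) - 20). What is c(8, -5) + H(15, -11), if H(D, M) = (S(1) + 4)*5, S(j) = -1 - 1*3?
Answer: 1/176 ≈ 0.0056818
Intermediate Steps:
S(j) = -4 (S(j) = -1 - 3 = -4)
c(l, P) = 1/(-24 + l*P**2) (c(l, P) = 1/((l*P**2 - 4) - 20) = 1/((-4 + l*P**2) - 20) = 1/(-24 + l*P**2))
H(D, M) = 0 (H(D, M) = (-4 + 4)*5 = 0*5 = 0)
c(8, -5) + H(15, -11) = 1/(-24 + 8*(-5)**2) + 0 = 1/(-24 + 8*25) + 0 = 1/(-24 + 200) + 0 = 1/176 + 0 = 1/176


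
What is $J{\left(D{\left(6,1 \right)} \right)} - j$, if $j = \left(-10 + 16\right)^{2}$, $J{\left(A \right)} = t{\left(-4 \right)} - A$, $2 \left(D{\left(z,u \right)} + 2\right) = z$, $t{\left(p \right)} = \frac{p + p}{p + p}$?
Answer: $-36$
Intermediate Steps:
$t{\left(p \right)} = 1$ ($t{\left(p \right)} = \frac{2 p}{2 p} = 2 p \frac{1}{2 p} = 1$)
$D{\left(z,u \right)} = -2 + \frac{z}{2}$
$J{\left(A \right)} = 1 - A$
$j = 36$ ($j = 6^{2} = 36$)
$J{\left(D{\left(6,1 \right)} \right)} - j = \left(1 - \left(-2 + \frac{1}{2} \cdot 6\right)\right) - 36 = \left(1 - \left(-2 + 3\right)\right) - 36 = \left(1 - 1\right) - 36 = 0 - 36 = -36$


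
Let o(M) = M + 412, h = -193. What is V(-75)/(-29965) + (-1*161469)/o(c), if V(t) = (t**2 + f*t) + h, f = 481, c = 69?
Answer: -371052254/1108705 ≈ -334.67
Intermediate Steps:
o(M) = 412 + M
V(t) = -193 + t**2 + 481*t (V(t) = (t**2 + 481*t) - 193 = -193 + t**2 + 481*t)
V(-75)/(-29965) + (-1*161469)/o(c) = (-193 + (-75)**2 + 481*(-75))/(-29965) + (-1*161469)/(412 + 69) = (-193 + 5625 - 36075)*(-1/29965) - 161469/481 = -30643*(-1/29965) - 161469*1/481 = 30643/29965 - 161469/481 = -371052254/1108705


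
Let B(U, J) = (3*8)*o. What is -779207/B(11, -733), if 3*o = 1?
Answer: -779207/8 ≈ -97401.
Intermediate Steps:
o = ⅓ (o = (⅓)*1 = ⅓ ≈ 0.33333)
B(U, J) = 8 (B(U, J) = (3*8)*(⅓) = 24*(⅓) = 8)
-779207/B(11, -733) = -779207/8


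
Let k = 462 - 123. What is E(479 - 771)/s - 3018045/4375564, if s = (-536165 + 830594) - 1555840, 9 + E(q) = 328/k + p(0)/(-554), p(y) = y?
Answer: -1290559445086033/1871071366112556 ≈ -0.68974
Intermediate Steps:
k = 339
E(q) = -2723/339 (E(q) = -9 + (328/339 + 0/(-554)) = -9 + (328*(1/339) + 0*(-1/554)) = -9 + (328/339 + 0) = -9 + 328/339 = -2723/339)
s = -1261411 (s = 294429 - 1555840 = -1261411)
E(479 - 771)/s - 3018045/4375564 = -2723/339/(-1261411) - 3018045/4375564 = -2723/339*(-1/1261411) - 3018045*1/4375564 = 2723/427618329 - 3018045/4375564 = -1290559445086033/1871071366112556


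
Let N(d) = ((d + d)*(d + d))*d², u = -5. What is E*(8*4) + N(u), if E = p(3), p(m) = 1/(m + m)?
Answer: 7516/3 ≈ 2505.3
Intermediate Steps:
N(d) = 4*d⁴ (N(d) = ((2*d)*(2*d))*d² = (4*d²)*d² = 4*d⁴)
p(m) = 1/(2*m)
E = ⅙ (E = (½)/3 = (½)*(⅓) = ⅙ ≈ 0.16667)
E*(8*4) + N(u) = (8*4)/6 + 4*(-5)⁴ = (⅙)*32 + 4*625 = 16/3 + 2500 = 7516/3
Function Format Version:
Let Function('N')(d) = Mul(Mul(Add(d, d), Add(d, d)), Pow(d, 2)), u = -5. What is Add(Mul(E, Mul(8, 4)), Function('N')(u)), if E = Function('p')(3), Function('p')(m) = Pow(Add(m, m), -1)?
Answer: Rational(7516, 3) ≈ 2505.3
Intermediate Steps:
Function('N')(d) = Mul(4, Pow(d, 4)) (Function('N')(d) = Mul(Mul(Mul(2, d), Mul(2, d)), Pow(d, 2)) = Mul(Mul(4, Pow(d, 2)), Pow(d, 2)) = Mul(4, Pow(d, 4)))
Function('p')(m) = Mul(Rational(1, 2), Pow(m, -1)) (Function('p')(m) = Pow(Mul(2, m), -1) = Mul(Rational(1, 2), Pow(m, -1)))
E = Rational(1, 6) (E = Mul(Rational(1, 2), Pow(3, -1)) = Mul(Rational(1, 2), Rational(1, 3)) = Rational(1, 6) ≈ 0.16667)
Add(Mul(E, Mul(8, 4)), Function('N')(u)) = Add(Mul(Rational(1, 6), Mul(8, 4)), Mul(4, Pow(-5, 4))) = Add(Mul(Rational(1, 6), 32), Mul(4, 625)) = Add(Rational(16, 3), 2500) = Rational(7516, 3)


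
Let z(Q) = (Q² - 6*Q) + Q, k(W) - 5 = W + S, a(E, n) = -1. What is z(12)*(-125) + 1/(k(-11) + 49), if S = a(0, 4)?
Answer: -440999/42 ≈ -10500.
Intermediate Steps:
S = -1
k(W) = 4 + W (k(W) = 5 + (W - 1) = 5 + (-1 + W) = 4 + W)
z(Q) = Q² - 5*Q
z(12)*(-125) + 1/(k(-11) + 49) = (12*(-5 + 12))*(-125) + 1/((4 - 11) + 49) = (12*7)*(-125) + 1/(-7 + 49) = 84*(-125) + 1/42 = -10500 + 1/42 = -440999/42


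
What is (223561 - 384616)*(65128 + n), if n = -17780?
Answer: -7625632140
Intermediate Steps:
(223561 - 384616)*(65128 + n) = (223561 - 384616)*(65128 - 17780) = -161055*47348 = -7625632140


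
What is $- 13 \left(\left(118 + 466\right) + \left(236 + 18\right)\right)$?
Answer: $-10894$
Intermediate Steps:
$- 13 \left(\left(118 + 466\right) + \left(236 + 18\right)\right) = - 13 \left(584 + 254\right) = \left(-13\right) 838 = -10894$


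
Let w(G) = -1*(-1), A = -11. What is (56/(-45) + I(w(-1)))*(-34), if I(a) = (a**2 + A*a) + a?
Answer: 15674/45 ≈ 348.31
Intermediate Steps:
w(G) = 1
I(a) = a**2 - 10*a (I(a) = (a**2 - 11*a) + a = a**2 - 10*a)
(56/(-45) + I(w(-1)))*(-34) = (56/(-45) + 1*(-10 + 1))*(-34) = (56*(-1/45) + 1*(-9))*(-34) = (-56/45 - 9)*(-34) = -461/45*(-34) = 15674/45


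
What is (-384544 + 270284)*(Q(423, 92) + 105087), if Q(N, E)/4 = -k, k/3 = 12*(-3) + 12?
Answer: -12040147500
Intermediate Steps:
k = -72 (k = 3*(12*(-3) + 12) = 3*(-36 + 12) = 3*(-24) = -72)
Q(N, E) = 288 (Q(N, E) = 4*(-1*(-72)) = 4*72 = 288)
(-384544 + 270284)*(Q(423, 92) + 105087) = (-384544 + 270284)*(288 + 105087) = -114260*105375 = -12040147500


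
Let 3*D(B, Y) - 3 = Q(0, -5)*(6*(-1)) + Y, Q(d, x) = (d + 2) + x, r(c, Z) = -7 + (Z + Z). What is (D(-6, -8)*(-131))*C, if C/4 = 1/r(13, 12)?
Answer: -6812/51 ≈ -133.57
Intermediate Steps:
r(c, Z) = -7 + 2*Z
Q(d, x) = 2 + d + x (Q(d, x) = (2 + d) + x = 2 + d + x)
D(B, Y) = 7 + Y/3 (D(B, Y) = 1 + ((2 + 0 - 5)*(6*(-1)) + Y)/3 = 1 + (-3*(-6) + Y)/3 = 1 + (18 + Y)/3 = 1 + (6 + Y/3) = 7 + Y/3)
C = 4/17 (C = 4/(-7 + 2*12) = 4/(-7 + 24) = 4/17 ≈ 0.23529)
(D(-6, -8)*(-131))*C = ((7 + (1/3)*(-8))*(-131))*(4/17) = ((7 - 8/3)*(-131))*(4/17) = ((13/3)*(-131))*(4/17) = -1703/3*4/17 = -6812/51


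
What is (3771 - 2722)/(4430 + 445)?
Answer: 1049/4875 ≈ 0.21518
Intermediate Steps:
(3771 - 2722)/(4430 + 445) = 1049/4875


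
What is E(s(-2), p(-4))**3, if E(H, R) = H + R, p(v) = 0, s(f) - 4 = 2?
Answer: 216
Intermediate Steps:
s(f) = 6 (s(f) = 4 + 2 = 6)
E(s(-2), p(-4))**3 = (6 + 0)**3 = 6**3 = 216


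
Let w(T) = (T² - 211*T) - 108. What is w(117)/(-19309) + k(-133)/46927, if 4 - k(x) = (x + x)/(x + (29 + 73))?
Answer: 16153567244/28089516733 ≈ 0.57507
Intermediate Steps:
k(x) = 4 - 2*x/(102 + x) (k(x) = 4 - (x + x)/(x + (29 + 73)) = 4 - 2*x/(x + 102) = 4 - 2*x/(102 + x))
w(T) = -108 + T² - 211*T
w(117)/(-19309) + k(-133)/46927 = (-108 + 117² - 211*117)/(-19309) + (2*(204 - 133)/(102 - 133))/46927 = (-108 + 13689 - 24687)*(-1/19309) + (2*71/(-31))*(1/46927) = -11106*(-1/19309) + (2*(-1/31)*71)*(1/46927) = 11106/19309 - 142/31*1/46927 = 11106/19309 - 142/1454737 = 16153567244/28089516733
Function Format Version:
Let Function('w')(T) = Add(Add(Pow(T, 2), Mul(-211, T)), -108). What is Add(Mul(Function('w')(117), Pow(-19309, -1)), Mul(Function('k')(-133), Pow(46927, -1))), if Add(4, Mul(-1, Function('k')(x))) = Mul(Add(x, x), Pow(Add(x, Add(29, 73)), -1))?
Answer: Rational(16153567244, 28089516733) ≈ 0.57507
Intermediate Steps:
Function('k')(x) = Add(4, Mul(-2, x, Pow(Add(102, x), -1))) (Function('k')(x) = Add(4, Mul(-1, Mul(Add(x, x), Pow(Add(x, Add(29, 73)), -1)))) = Add(4, Mul(-1, Mul(Mul(2, x), Pow(Add(x, 102), -1)))) = Add(4, Mul(-1, Mul(Mul(2, x), Pow(Add(102, x), -1)))) = Add(4, Mul(-1, Mul(2, x, Pow(Add(102, x), -1)))) = Add(4, Mul(-2, x, Pow(Add(102, x), -1))))
Function('w')(T) = Add(-108, Pow(T, 2), Mul(-211, T))
Add(Mul(Function('w')(117), Pow(-19309, -1)), Mul(Function('k')(-133), Pow(46927, -1))) = Add(Mul(Add(-108, Pow(117, 2), Mul(-211, 117)), Pow(-19309, -1)), Mul(Mul(2, Pow(Add(102, -133), -1), Add(204, -133)), Pow(46927, -1))) = Add(Mul(Add(-108, 13689, -24687), Rational(-1, 19309)), Mul(Mul(2, Pow(-31, -1), 71), Rational(1, 46927))) = Add(Mul(-11106, Rational(-1, 19309)), Mul(Mul(2, Rational(-1, 31), 71), Rational(1, 46927))) = Add(Rational(11106, 19309), Mul(Rational(-142, 31), Rational(1, 46927))) = Add(Rational(11106, 19309), Rational(-142, 1454737)) = Rational(16153567244, 28089516733)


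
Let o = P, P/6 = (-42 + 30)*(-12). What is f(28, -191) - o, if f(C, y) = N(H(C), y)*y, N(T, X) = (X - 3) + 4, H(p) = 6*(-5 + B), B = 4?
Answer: 35426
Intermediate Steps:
H(p) = -6 (H(p) = 6*(-5 + 4) = 6*(-1) = -6)
P = 864 (P = 6*((-42 + 30)*(-12)) = 6*(-12*(-12)) = 6*144 = 864)
o = 864
N(T, X) = 1 + X (N(T, X) = (-3 + X) + 4 = 1 + X)
f(C, y) = y*(1 + y) (f(C, y) = (1 + y)*y = y*(1 + y))
f(28, -191) - o = -191*(1 - 191) - 1*864 = -191*(-190) - 864 = 36290 - 864 = 35426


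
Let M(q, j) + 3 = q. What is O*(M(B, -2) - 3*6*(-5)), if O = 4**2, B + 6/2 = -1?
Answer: 1328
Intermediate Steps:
B = -4 (B = -3 - 1 = -4)
M(q, j) = -3 + q
O = 16
O*(M(B, -2) - 3*6*(-5)) = 16*((-3 - 4) - 3*6*(-5)) = 16*(-7 - 18*(-5)) = 16*(-7 + 90) = 16*83 = 1328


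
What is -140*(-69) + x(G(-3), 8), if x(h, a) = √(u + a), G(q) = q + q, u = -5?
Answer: 9660 + √3 ≈ 9661.7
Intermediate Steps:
G(q) = 2*q
x(h, a) = √(-5 + a)
-140*(-69) + x(G(-3), 8) = -140*(-69) + √(-5 + 8) = 9660 + √3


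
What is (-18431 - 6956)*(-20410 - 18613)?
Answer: 990676901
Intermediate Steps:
(-18431 - 6956)*(-20410 - 18613) = -25387*(-39023) = 990676901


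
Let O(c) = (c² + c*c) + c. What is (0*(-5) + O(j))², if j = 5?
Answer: 3025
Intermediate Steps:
O(c) = c + 2*c² (O(c) = (c² + c²) + c = 2*c² + c = c + 2*c²)
(0*(-5) + O(j))² = (0*(-5) + 5*(1 + 2*5))² = (0 + 5*(1 + 10))² = (0 + 5*11)² = (0 + 55)² = 55² = 3025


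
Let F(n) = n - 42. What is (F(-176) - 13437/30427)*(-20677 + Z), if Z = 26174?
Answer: -36535936931/30427 ≈ -1.2008e+6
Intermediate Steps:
F(n) = -42 + n
(F(-176) - 13437/30427)*(-20677 + Z) = ((-42 - 176) - 13437/30427)*(-20677 + 26174) = (-218 - 13437*1/30427)*5497 = (-218 - 13437/30427)*5497 = -6646523/30427*5497 = -36535936931/30427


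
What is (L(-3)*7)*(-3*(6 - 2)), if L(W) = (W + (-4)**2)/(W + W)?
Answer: 182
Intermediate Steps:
L(W) = (16 + W)/(2*W) (L(W) = (W + 16)/((2*W)) = (16 + W)*(1/(2*W)) = (16 + W)/(2*W))
(L(-3)*7)*(-3*(6 - 2)) = (((1/2)*(16 - 3)/(-3))*7)*(-3*(6 - 2)) = (((1/2)*(-1/3)*13)*7)*(-3*4) = -13/6*7*(-12) = -91/6*(-12) = 182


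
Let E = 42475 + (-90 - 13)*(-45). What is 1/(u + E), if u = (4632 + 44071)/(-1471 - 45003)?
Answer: 46474/2189341437 ≈ 2.1227e-5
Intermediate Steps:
E = 47110 (E = 42475 - 103*(-45) = 42475 + 4635 = 47110)
u = -48703/46474 (u = 48703/(-46474) = 48703*(-1/46474) = -48703/46474 ≈ -1.0480)
1/(u + E) = 1/(-48703/46474 + 47110) = 1/(2189341437/46474) = 46474/2189341437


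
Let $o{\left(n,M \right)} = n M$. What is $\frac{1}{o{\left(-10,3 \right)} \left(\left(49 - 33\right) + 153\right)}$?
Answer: $- \frac{1}{5070} \approx -0.00019724$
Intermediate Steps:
$o{\left(n,M \right)} = M n$
$\frac{1}{o{\left(-10,3 \right)} \left(\left(49 - 33\right) + 153\right)} = \frac{1}{3 \left(-10\right) \left(\left(49 - 33\right) + 153\right)} = \frac{1}{\left(-30\right) \left(16 + 153\right)} = \frac{1}{\left(-30\right) 169} = \frac{1}{-5070} = - \frac{1}{5070}$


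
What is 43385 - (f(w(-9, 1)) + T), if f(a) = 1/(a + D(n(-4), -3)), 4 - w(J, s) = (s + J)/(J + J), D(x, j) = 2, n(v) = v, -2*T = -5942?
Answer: 2020691/50 ≈ 40414.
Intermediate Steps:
T = 2971 (T = -1/2*(-5942) = 2971)
w(J, s) = 4 - (J + s)/(2*J) (w(J, s) = 4 - (s + J)/(J + J) = 4 - (J + s)/(2*J))
f(a) = 1/(2 + a) (f(a) = 1/(a + 2) = 1/(2 + a))
43385 - (f(w(-9, 1)) + T) = 43385 - (1/(2 + (1/2)*(-1*1 + 7*(-9))/(-9)) + 2971) = 43385 - (1/(2 + (1/2)*(-1/9)*(-1 - 63)) + 2971) = 43385 - (1/(2 + (1/2)*(-1/9)*(-64)) + 2971) = 43385 - (1/(2 + 32/9) + 2971) = 43385 - (1/(50/9) + 2971) = 43385 - (9/50 + 2971) = 43385 - 1*148559/50 = 43385 - 148559/50 = 2020691/50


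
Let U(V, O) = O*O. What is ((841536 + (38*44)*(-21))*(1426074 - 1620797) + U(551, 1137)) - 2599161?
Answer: -157030606944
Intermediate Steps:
U(V, O) = O²
((841536 + (38*44)*(-21))*(1426074 - 1620797) + U(551, 1137)) - 2599161 = ((841536 + (38*44)*(-21))*(1426074 - 1620797) + 1137²) - 2599161 = ((841536 + 1672*(-21))*(-194723) + 1292769) - 2599161 = ((841536 - 35112)*(-194723) + 1292769) - 2599161 = (806424*(-194723) + 1292769) - 2599161 = (-157029300552 + 1292769) - 2599161 = -157028007783 - 2599161 = -157030606944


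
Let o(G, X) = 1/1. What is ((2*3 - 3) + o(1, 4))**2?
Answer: 16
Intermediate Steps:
o(G, X) = 1
((2*3 - 3) + o(1, 4))**2 = ((2*3 - 3) + 1)**2 = ((6 - 3) + 1)**2 = (3 + 1)**2 = 4**2 = 16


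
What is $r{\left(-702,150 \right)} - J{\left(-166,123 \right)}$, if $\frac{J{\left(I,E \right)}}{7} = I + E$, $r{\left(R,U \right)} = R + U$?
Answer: $-251$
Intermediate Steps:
$J{\left(I,E \right)} = 7 E + 7 I$ ($J{\left(I,E \right)} = 7 \left(I + E\right) = 7 \left(E + I\right) = 7 E + 7 I$)
$r{\left(-702,150 \right)} - J{\left(-166,123 \right)} = \left(-702 + 150\right) - \left(7 \cdot 123 + 7 \left(-166\right)\right) = -552 - \left(861 - 1162\right) = -552 - -301 = -552 + 301 = -251$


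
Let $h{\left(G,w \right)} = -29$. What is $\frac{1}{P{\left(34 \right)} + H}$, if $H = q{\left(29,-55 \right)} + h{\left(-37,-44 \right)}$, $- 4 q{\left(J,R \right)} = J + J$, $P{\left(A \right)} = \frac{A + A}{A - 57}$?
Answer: $- \frac{46}{2137} \approx -0.021526$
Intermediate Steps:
$P{\left(A \right)} = \frac{2 A}{-57 + A}$
$q{\left(J,R \right)} = - \frac{J}{2}$ ($q{\left(J,R \right)} = - \frac{J + J}{4} = - \frac{2 J}{4} = - \frac{J}{2}$)
$H = - \frac{87}{2}$ ($H = \left(- \frac{1}{2}\right) 29 - 29 = - \frac{29}{2} - 29 = - \frac{87}{2} \approx -43.5$)
$\frac{1}{P{\left(34 \right)} + H} = \frac{1}{2 \cdot 34 \frac{1}{-57 + 34} - \frac{87}{2}} = \frac{1}{2 \cdot 34 \frac{1}{-23} - \frac{87}{2}} = \frac{1}{2 \cdot 34 \left(- \frac{1}{23}\right) - \frac{87}{2}} = \frac{1}{- \frac{68}{23} - \frac{87}{2}} = \frac{1}{- \frac{2137}{46}} = - \frac{46}{2137}$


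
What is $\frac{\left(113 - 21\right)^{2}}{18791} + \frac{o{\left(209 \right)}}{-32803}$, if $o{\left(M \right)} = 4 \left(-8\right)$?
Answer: $\frac{12097648}{26800051} \approx 0.4514$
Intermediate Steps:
$o{\left(M \right)} = -32$
$\frac{\left(113 - 21\right)^{2}}{18791} + \frac{o{\left(209 \right)}}{-32803} = \frac{\left(113 - 21\right)^{2}}{18791} - \frac{32}{-32803} = 92^{2} \cdot \frac{1}{18791} - - \frac{32}{32803} = 8464 \cdot \frac{1}{18791} + \frac{32}{32803} = \frac{368}{817} + \frac{32}{32803} = \frac{12097648}{26800051}$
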